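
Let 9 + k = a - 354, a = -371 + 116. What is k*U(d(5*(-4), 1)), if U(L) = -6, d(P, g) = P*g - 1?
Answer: 3708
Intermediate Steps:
d(P, g) = -1 + P*g
a = -255
k = -618 (k = -9 + (-255 - 354) = -9 - 609 = -618)
k*U(d(5*(-4), 1)) = -618*(-6) = 3708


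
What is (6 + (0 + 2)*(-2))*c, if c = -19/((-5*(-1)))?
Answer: -38/5 ≈ -7.6000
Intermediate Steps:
c = -19/5 ≈ -3.8000
(6 + (0 + 2)*(-2))*c = (6 + (0 + 2)*(-2))*(-19/5) = (6 + 2*(-2))*(-19/5) = (6 - 4)*(-19/5) = 2*(-19/5) = -38/5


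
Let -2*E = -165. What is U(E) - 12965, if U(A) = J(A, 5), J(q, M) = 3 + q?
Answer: -25759/2 ≈ -12880.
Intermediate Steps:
E = 165/2 (E = -½*(-165) = 165/2 ≈ 82.500)
U(A) = 3 + A
U(E) - 12965 = (3 + 165/2) - 12965 = 171/2 - 12965 = -25759/2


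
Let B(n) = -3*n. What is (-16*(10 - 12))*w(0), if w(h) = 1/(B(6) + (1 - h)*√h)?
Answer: -16/9 ≈ -1.7778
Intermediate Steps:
w(h) = 1/(-18 + √h*(1 - h)) (w(h) = 1/(-3*6 + (1 - h)*√h) = 1/(-18 + √h*(1 - h)))
(-16*(10 - 12))*w(0) = (-16*(10 - 12))*(-1/(18 + 0^(3/2) - √0)) = (-16*(-2))*(-1/(18 + 0 - 1*0)) = 32*(-1/(18 + 0 + 0)) = 32*(-1/18) = -16/9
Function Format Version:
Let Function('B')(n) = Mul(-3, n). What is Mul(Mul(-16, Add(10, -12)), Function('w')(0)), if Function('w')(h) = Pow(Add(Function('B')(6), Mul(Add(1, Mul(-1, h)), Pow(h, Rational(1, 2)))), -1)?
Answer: Rational(-16, 9) ≈ -1.7778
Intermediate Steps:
Function('w')(h) = Pow(Add(-18, Mul(Pow(h, Rational(1, 2)), Add(1, Mul(-1, h)))), -1) (Function('w')(h) = Pow(Add(Mul(-3, 6), Mul(Add(1, Mul(-1, h)), Pow(h, Rational(1, 2)))), -1) = Pow(Add(-18, Mul(Pow(h, Rational(1, 2)), Add(1, Mul(-1, h)))), -1))
Mul(Mul(-16, Add(10, -12)), Function('w')(0)) = Mul(Mul(-16, Add(10, -12)), Mul(-1, Pow(Add(18, Pow(0, Rational(3, 2)), Mul(-1, Pow(0, Rational(1, 2)))), -1))) = Mul(Mul(-16, -2), Mul(-1, Pow(Add(18, 0, Mul(-1, 0)), -1))) = Mul(32, Mul(-1, Pow(Add(18, 0, 0), -1))) = Mul(32, Mul(-1, Pow(18, -1))) = Mul(32, Mul(-1, Rational(1, 18))) = Mul(32, Rational(-1, 18)) = Rational(-16, 9)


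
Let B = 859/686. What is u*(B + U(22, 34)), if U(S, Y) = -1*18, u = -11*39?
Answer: 4928781/686 ≈ 7184.8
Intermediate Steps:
u = -429
U(S, Y) = -18
B = 859/686 (B = 859*(1/686) = 859/686 ≈ 1.2522)
u*(B + U(22, 34)) = -429*(859/686 - 18) = -429*(-11489/686) = 4928781/686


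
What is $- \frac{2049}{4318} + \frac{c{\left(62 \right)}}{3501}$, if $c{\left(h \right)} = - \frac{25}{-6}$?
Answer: $- \frac{10733336}{22675977} \approx -0.47334$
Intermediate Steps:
$c{\left(h \right)} = \frac{25}{6}$ ($c{\left(h \right)} = \left(-25\right) \left(- \frac{1}{6}\right) = \frac{25}{6}$)
$- \frac{2049}{4318} + \frac{c{\left(62 \right)}}{3501} = - \frac{2049}{4318} + \frac{25}{6 \cdot 3501} = \left(-2049\right) \frac{1}{4318} + \frac{25}{6} \cdot \frac{1}{3501} = - \frac{2049}{4318} + \frac{25}{21006} = - \frac{10733336}{22675977}$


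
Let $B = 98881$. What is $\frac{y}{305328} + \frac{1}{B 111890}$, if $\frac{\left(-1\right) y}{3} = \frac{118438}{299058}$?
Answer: $- \frac{327585831485603}{84186980896449697680} \approx -3.8912 \cdot 10^{-6}$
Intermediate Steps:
$y = - \frac{59219}{49843}$ ($y = - 3 \cdot \frac{118438}{299058} = - 3 \cdot 118438 \cdot \frac{1}{299058} = \left(-3\right) \frac{59219}{149529} = - \frac{59219}{49843} \approx -1.1881$)
$\frac{y}{305328} + \frac{1}{B 111890} = - \frac{59219}{49843 \cdot 305328} + \frac{1}{98881 \cdot 111890} = \left(- \frac{59219}{49843}\right) \frac{1}{305328} + \frac{1}{98881} \cdot \frac{1}{111890} = - \frac{59219}{15218463504} + \frac{1}{11063795090} = - \frac{327585831485603}{84186980896449697680}$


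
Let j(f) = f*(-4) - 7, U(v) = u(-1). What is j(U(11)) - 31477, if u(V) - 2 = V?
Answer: -31488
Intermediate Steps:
u(V) = 2 + V
U(v) = 1 (U(v) = 2 - 1 = 1)
j(f) = -7 - 4*f (j(f) = -4*f - 7 = -7 - 4*f)
j(U(11)) - 31477 = (-7 - 4*1) - 31477 = (-7 - 4) - 31477 = -11 - 31477 = -31488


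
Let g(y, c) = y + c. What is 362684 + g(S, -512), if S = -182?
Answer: 361990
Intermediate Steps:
g(y, c) = c + y
362684 + g(S, -512) = 362684 + (-512 - 182) = 362684 - 694 = 361990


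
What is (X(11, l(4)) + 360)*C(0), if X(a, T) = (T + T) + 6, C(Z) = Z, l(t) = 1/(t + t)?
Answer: 0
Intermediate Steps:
l(t) = 1/(2*t)
X(a, T) = 6 + 2*T (X(a, T) = 2*T + 6 = 6 + 2*T)
(X(11, l(4)) + 360)*C(0) = ((6 + 2*((½)/4)) + 360)*0 = ((6 + 2*((½)*(¼))) + 360)*0 = ((6 + 2*(⅛)) + 360)*0 = ((6 + ¼) + 360)*0 = (25/4 + 360)*0 = (1465/4)*0 = 0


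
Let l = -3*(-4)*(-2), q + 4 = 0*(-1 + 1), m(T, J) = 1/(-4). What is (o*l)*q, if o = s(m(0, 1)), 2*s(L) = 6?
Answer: 288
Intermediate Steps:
m(T, J) = -1/4 (m(T, J) = 1*(-1/4) = -1/4)
s(L) = 3 (s(L) = (1/2)*6 = 3)
o = 3
q = -4 (q = -4 + 0*(-1 + 1) = -4 + 0*0 = -4 + 0 = -4)
l = -24 (l = 12*(-2) = -24)
(o*l)*q = (3*(-24))*(-4) = -72*(-4) = 288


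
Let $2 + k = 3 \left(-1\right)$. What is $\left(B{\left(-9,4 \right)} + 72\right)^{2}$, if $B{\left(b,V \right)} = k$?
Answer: $4489$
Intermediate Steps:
$k = -5$ ($k = -2 + 3 \left(-1\right) = -2 - 3 = -5$)
$B{\left(b,V \right)} = -5$
$\left(B{\left(-9,4 \right)} + 72\right)^{2} = \left(-5 + 72\right)^{2} = 67^{2} = 4489$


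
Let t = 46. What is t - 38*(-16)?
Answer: 654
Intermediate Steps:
t - 38*(-16) = 46 - 38*(-16) = 46 + 608 = 654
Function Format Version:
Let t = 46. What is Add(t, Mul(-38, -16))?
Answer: 654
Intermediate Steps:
Add(t, Mul(-38, -16)) = Add(46, Mul(-38, -16)) = Add(46, 608) = 654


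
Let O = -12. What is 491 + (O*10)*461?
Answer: -54829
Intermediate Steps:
491 + (O*10)*461 = 491 - 12*10*461 = 491 - 120*461 = 491 - 55320 = -54829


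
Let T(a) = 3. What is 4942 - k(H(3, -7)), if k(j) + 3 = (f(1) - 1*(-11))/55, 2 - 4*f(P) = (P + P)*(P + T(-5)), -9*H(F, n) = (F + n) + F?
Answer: 543931/110 ≈ 4944.8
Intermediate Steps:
H(F, n) = -2*F/9 - n/9 (H(F, n) = -((F + n) + F)/9 = -(n + 2*F)/9 = -2*F/9 - n/9)
f(P) = ½ - P*(3 + P)/2 (f(P) = ½ - (P + P)*(P + 3)/4 = ½ - 2*P*(3 + P)/4 = ½ - P*(3 + P)/2)
k(j) = -311/110 (k(j) = -3 + ((½ - 3/2*1 - ½*1²) - 1*(-11))/55 = -3 + ((½ - 3/2 - ½*1) + 11)*(1/55) = -3 + ((½ - 3/2 - ½) + 11)*(1/55) = -3 + (-3/2 + 11)*(1/55) = -3 + (19/2)*(1/55) = -3 + 19/110 = -311/110)
4942 - k(H(3, -7)) = 4942 - 1*(-311/110) = 4942 + 311/110 = 543931/110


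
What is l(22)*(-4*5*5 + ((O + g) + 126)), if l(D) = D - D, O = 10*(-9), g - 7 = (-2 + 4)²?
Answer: 0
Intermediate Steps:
g = 11 (g = 7 + (-2 + 4)² = 7 + 2² = 7 + 4 = 11)
O = -90
l(D) = 0
l(22)*(-4*5*5 + ((O + g) + 126)) = 0*(-4*5*5 + ((-90 + 11) + 126)) = 0*(-20*5 + (-79 + 126)) = 0*(-100 + 47) = 0*(-53) = 0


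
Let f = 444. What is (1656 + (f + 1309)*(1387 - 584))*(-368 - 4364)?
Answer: -6668878580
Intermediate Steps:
(1656 + (f + 1309)*(1387 - 584))*(-368 - 4364) = (1656 + (444 + 1309)*(1387 - 584))*(-368 - 4364) = (1656 + 1753*803)*(-4732) = (1656 + 1407659)*(-4732) = 1409315*(-4732) = -6668878580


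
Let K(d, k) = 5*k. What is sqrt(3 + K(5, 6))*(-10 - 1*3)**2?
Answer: 169*sqrt(33) ≈ 970.83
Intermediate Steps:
sqrt(3 + K(5, 6))*(-10 - 1*3)**2 = sqrt(3 + 5*6)*(-10 - 1*3)**2 = sqrt(3 + 30)*(-10 - 3)**2 = sqrt(33)*(-13)**2 = sqrt(33)*169 = 169*sqrt(33)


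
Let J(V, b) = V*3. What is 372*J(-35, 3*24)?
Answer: -39060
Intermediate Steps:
J(V, b) = 3*V
372*J(-35, 3*24) = 372*(3*(-35)) = 372*(-105) = -39060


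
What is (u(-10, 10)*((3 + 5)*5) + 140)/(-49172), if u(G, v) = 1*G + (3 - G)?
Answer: -65/12293 ≈ -0.0052876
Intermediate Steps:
u(G, v) = 3 (u(G, v) = G + (3 - G) = 3)
(u(-10, 10)*((3 + 5)*5) + 140)/(-49172) = (3*((3 + 5)*5) + 140)/(-49172) = (3*(8*5) + 140)*(-1/49172) = (3*40 + 140)*(-1/49172) = (120 + 140)*(-1/49172) = 260*(-1/49172) = -65/12293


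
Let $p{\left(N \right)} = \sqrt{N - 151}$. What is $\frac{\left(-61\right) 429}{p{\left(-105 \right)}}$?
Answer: $\frac{26169 i}{16} \approx 1635.6 i$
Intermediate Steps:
$p{\left(N \right)} = \sqrt{-151 + N}$
$\frac{\left(-61\right) 429}{p{\left(-105 \right)}} = \frac{\left(-61\right) 429}{\sqrt{-151 - 105}} = - \frac{26169}{\sqrt{-256}} = - \frac{26169}{16 i} = - 26169 \left(- \frac{i}{16}\right) = \frac{26169 i}{16}$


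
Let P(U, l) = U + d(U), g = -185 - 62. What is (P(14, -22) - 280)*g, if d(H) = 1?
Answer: 65455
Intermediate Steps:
g = -247
P(U, l) = 1 + U (P(U, l) = U + 1 = 1 + U)
(P(14, -22) - 280)*g = ((1 + 14) - 280)*(-247) = (15 - 280)*(-247) = -265*(-247) = 65455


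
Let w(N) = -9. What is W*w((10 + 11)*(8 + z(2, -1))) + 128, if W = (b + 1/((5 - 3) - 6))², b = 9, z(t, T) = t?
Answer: -8977/16 ≈ -561.06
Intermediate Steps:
W = 1225/16 (W = (9 + 1/((5 - 3) - 6))² = (9 + 1/(2 - 6))² = (9 + 1/(-4))² = (9 - ¼)² = (35/4)² = 1225/16 ≈ 76.563)
W*w((10 + 11)*(8 + z(2, -1))) + 128 = (1225/16)*(-9) + 128 = -11025/16 + 128 = -8977/16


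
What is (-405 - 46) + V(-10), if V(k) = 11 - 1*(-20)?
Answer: -420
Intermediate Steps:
V(k) = 31 (V(k) = 11 + 20 = 31)
(-405 - 46) + V(-10) = (-405 - 46) + 31 = -451 + 31 = -420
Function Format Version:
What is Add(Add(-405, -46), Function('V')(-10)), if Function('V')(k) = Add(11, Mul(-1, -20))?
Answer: -420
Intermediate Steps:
Function('V')(k) = 31 (Function('V')(k) = Add(11, 20) = 31)
Add(Add(-405, -46), Function('V')(-10)) = Add(Add(-405, -46), 31) = Add(-451, 31) = -420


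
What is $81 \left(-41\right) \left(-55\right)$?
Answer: $182655$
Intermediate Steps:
$81 \left(-41\right) \left(-55\right) = \left(-3321\right) \left(-55\right) = 182655$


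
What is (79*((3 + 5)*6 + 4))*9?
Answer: 36972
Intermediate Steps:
(79*((3 + 5)*6 + 4))*9 = (79*(8*6 + 4))*9 = (79*(48 + 4))*9 = (79*52)*9 = 4108*9 = 36972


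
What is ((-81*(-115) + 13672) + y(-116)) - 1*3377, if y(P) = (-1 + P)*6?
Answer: 18908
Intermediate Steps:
y(P) = -6 + 6*P
((-81*(-115) + 13672) + y(-116)) - 1*3377 = ((-81*(-115) + 13672) + (-6 + 6*(-116))) - 1*3377 = ((9315 + 13672) + (-6 - 696)) - 3377 = (22987 - 702) - 3377 = 22285 - 3377 = 18908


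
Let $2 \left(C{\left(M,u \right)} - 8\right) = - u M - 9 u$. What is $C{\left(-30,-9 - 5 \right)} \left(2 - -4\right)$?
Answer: $-834$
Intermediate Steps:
$C{\left(M,u \right)} = 8 - \frac{9 u}{2} - \frac{M u}{2}$ ($C{\left(M,u \right)} = 8 + \frac{- u M - 9 u}{2} = 8 + \frac{- M u - 9 u}{2} = 8 + \frac{- 9 u - M u}{2} = 8 - \left(\frac{9 u}{2} + \frac{M u}{2}\right) = 8 - \frac{9 u}{2} - \frac{M u}{2}$)
$C{\left(-30,-9 - 5 \right)} \left(2 - -4\right) = \left(8 - \frac{9 \left(-9 - 5\right)}{2} - - 15 \left(-9 - 5\right)\right) \left(2 - -4\right) = \left(8 - \frac{9 \left(-9 - 5\right)}{2} - - 15 \left(-9 - 5\right)\right) \left(2 + 4\right) = \left(8 - -63 - \left(-15\right) \left(-14\right)\right) 6 = \left(8 + 63 - 210\right) 6 = \left(-139\right) 6 = -834$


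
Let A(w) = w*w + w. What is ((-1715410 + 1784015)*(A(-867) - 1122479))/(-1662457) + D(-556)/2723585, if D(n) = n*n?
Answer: 69445200044125877/4527842948345 ≈ 15337.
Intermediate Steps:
A(w) = w + w**2 (A(w) = w**2 + w = w + w**2)
D(n) = n**2
((-1715410 + 1784015)*(A(-867) - 1122479))/(-1662457) + D(-556)/2723585 = ((-1715410 + 1784015)*(-867*(1 - 867) - 1122479))/(-1662457) + (-556)**2/2723585 = (68605*(-867*(-866) - 1122479))*(-1/1662457) + 309136*(1/2723585) = (68605*(750822 - 1122479))*(-1/1662457) + 309136/2723585 = (68605*(-371657))*(-1/1662457) + 309136/2723585 = -25497528485*(-1/1662457) + 309136/2723585 = 25497528485/1662457 + 309136/2723585 = 69445200044125877/4527842948345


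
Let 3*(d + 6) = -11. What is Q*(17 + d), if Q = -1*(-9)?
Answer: 66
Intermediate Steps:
Q = 9
d = -29/3 (d = -6 + (⅓)*(-11) = -6 - 11/3 = -29/3 ≈ -9.6667)
Q*(17 + d) = 9*(17 - 29/3) = 9*(22/3) = 66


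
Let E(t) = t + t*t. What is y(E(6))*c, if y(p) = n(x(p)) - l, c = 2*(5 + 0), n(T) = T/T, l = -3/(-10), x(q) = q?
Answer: 7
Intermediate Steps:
E(t) = t + t²
l = 3/10 (l = -3*(-⅒) = 3/10 ≈ 0.30000)
n(T) = 1
c = 10 (c = 2*5 = 10)
y(p) = 7/10 (y(p) = 1 - 1*3/10 = 1 - 3/10 = 7/10)
y(E(6))*c = (7/10)*10 = 7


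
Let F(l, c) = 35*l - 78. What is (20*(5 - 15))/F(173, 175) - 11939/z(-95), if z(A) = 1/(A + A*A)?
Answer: -637239468990/5977 ≈ -1.0662e+8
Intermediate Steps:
F(l, c) = -78 + 35*l
z(A) = 1/(A + A²)
(20*(5 - 15))/F(173, 175) - 11939/z(-95) = (20*(5 - 15))/(-78 + 35*173) - 11939/(1/((-95)*(1 - 95))) = (20*(-10))/(-78 + 6055) - 11939/((-1/95/(-94))) = -200/5977 - 11939/((-1/95*(-1/94))) = -200*1/5977 - 11939/1/8930 = -200/5977 - 11939*8930 = -200/5977 - 106615270 = -637239468990/5977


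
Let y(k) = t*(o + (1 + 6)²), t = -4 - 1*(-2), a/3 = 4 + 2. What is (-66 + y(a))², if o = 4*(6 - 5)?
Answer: 29584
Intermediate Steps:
o = 4 (o = 4*1 = 4)
a = 18 (a = 3*(4 + 2) = 3*6 = 18)
t = -2 (t = -4 + 2 = -2)
y(k) = -106 (y(k) = -2*(4 + (1 + 6)²) = -2*(4 + 7²) = -2*(4 + 49) = -2*53 = -106)
(-66 + y(a))² = (-66 - 106)² = (-172)² = 29584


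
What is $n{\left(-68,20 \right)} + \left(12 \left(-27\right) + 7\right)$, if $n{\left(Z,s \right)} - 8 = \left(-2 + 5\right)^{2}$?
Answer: $-300$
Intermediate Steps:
$n{\left(Z,s \right)} = 17$ ($n{\left(Z,s \right)} = 8 + \left(-2 + 5\right)^{2} = 8 + 3^{2} = 8 + 9 = 17$)
$n{\left(-68,20 \right)} + \left(12 \left(-27\right) + 7\right) = 17 + \left(12 \left(-27\right) + 7\right) = 17 + \left(-324 + 7\right) = 17 - 317 = -300$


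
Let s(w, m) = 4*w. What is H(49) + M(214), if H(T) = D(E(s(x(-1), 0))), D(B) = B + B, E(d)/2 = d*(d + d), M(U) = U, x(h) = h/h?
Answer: 342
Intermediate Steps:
x(h) = 1
E(d) = 4*d² (E(d) = 2*(d*(d + d)) = 2*(d*(2*d)) = 2*(2*d²) = 4*d²)
D(B) = 2*B
H(T) = 128 (H(T) = 2*(4*(4*1)²) = 2*(4*4²) = 2*(4*16) = 2*64 = 128)
H(49) + M(214) = 128 + 214 = 342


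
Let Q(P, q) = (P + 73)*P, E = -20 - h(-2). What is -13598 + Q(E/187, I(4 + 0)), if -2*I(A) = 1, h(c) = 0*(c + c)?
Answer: -475781082/34969 ≈ -13606.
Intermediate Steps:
h(c) = 0 (h(c) = 0*(2*c) = 0)
E = -20 (E = -20 - 1*0 = -20 + 0 = -20)
I(A) = -½ (I(A) = -½*1 = -½)
Q(P, q) = P*(73 + P) (Q(P, q) = (73 + P)*P = P*(73 + P))
-13598 + Q(E/187, I(4 + 0)) = -13598 + (-20/187)*(73 - 20/187) = -13598 + (-20*1/187)*(73 - 20*1/187) = -13598 - 20*(73 - 20/187)/187 = -13598 - 20/187*13631/187 = -13598 - 272620/34969 = -475781082/34969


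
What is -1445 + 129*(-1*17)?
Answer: -3638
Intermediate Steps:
-1445 + 129*(-1*17) = -1445 + 129*(-17) = -1445 - 2193 = -3638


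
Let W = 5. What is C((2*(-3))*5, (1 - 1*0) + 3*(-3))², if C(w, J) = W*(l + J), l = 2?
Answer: 900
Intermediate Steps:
C(w, J) = 10 + 5*J (C(w, J) = 5*(2 + J) = 10 + 5*J)
C((2*(-3))*5, (1 - 1*0) + 3*(-3))² = (10 + 5*((1 - 1*0) + 3*(-3)))² = (10 + 5*((1 + 0) - 9))² = (10 + 5*(1 - 9))² = (10 + 5*(-8))² = (10 - 40)² = (-30)² = 900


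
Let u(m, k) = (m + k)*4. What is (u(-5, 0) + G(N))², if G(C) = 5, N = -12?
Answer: 225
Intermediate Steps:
u(m, k) = 4*k + 4*m (u(m, k) = (k + m)*4 = 4*k + 4*m)
(u(-5, 0) + G(N))² = ((4*0 + 4*(-5)) + 5)² = ((0 - 20) + 5)² = (-20 + 5)² = (-15)² = 225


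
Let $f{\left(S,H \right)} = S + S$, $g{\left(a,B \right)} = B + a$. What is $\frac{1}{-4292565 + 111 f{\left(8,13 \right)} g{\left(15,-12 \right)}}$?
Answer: $- \frac{1}{4287237} \approx -2.3325 \cdot 10^{-7}$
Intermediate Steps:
$f{\left(S,H \right)} = 2 S$
$\frac{1}{-4292565 + 111 f{\left(8,13 \right)} g{\left(15,-12 \right)}} = \frac{1}{-4292565 + 111 \cdot 2 \cdot 8 \left(-12 + 15\right)} = \frac{1}{-4292565 + 111 \cdot 16 \cdot 3} = \frac{1}{-4292565 + 1776 \cdot 3} = \frac{1}{-4292565 + 5328} = \frac{1}{-4287237} = - \frac{1}{4287237}$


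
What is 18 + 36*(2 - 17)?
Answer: -522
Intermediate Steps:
18 + 36*(2 - 17) = 18 + 36*(-15) = 18 - 540 = -522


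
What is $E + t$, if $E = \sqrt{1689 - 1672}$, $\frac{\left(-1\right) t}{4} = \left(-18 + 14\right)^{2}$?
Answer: $-64 + \sqrt{17} \approx -59.877$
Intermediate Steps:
$t = -64$ ($t = - 4 \left(-18 + 14\right)^{2} = - 4 \left(-4\right)^{2} = \left(-4\right) 16 = -64$)
$E = \sqrt{17} \approx 4.1231$
$E + t = \sqrt{17} - 64 = -64 + \sqrt{17}$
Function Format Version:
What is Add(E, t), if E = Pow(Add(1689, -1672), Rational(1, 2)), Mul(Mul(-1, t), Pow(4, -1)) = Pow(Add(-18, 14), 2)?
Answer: Add(-64, Pow(17, Rational(1, 2))) ≈ -59.877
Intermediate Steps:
t = -64 (t = Mul(-4, Pow(Add(-18, 14), 2)) = Mul(-4, Pow(-4, 2)) = Mul(-4, 16) = -64)
E = Pow(17, Rational(1, 2)) ≈ 4.1231
Add(E, t) = Add(Pow(17, Rational(1, 2)), -64) = Add(-64, Pow(17, Rational(1, 2)))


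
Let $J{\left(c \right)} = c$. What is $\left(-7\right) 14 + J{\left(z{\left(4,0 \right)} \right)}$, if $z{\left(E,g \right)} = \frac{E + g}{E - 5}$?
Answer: $-102$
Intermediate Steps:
$z{\left(E,g \right)} = \frac{E + g}{-5 + E}$
$\left(-7\right) 14 + J{\left(z{\left(4,0 \right)} \right)} = \left(-7\right) 14 + \frac{4 + 0}{-5 + 4} = -98 + \frac{1}{-1} \cdot 4 = -98 - 4 = -102$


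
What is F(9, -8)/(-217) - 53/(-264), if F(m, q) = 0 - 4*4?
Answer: 15725/57288 ≈ 0.27449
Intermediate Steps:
F(m, q) = -16 (F(m, q) = 0 - 16 = -16)
F(9, -8)/(-217) - 53/(-264) = -16/(-217) - 53/(-264) = -16*(-1/217) - 53*(-1/264) = 16/217 + 53/264 = 15725/57288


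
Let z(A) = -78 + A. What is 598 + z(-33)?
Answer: 487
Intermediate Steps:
598 + z(-33) = 598 + (-78 - 33) = 598 - 111 = 487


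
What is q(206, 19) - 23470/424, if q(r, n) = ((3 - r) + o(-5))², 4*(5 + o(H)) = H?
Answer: 37083217/848 ≈ 43730.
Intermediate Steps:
o(H) = -5 + H/4
q(r, n) = (-13/4 - r)² (q(r, n) = ((3 - r) + (-5 + (¼)*(-5)))² = ((3 - r) + (-5 - 5/4))² = ((3 - r) - 25/4)² = (-13/4 - r)²)
q(206, 19) - 23470/424 = (13 + 4*206)²/16 - 23470/424 = (13 + 824)²/16 - 23470*1/424 = (1/16)*837² - 11735/212 = (1/16)*700569 - 11735/212 = 700569/16 - 11735/212 = 37083217/848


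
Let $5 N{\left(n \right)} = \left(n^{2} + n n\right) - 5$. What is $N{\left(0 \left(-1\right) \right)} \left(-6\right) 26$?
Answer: $156$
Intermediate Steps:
$N{\left(n \right)} = -1 + \frac{2 n^{2}}{5}$ ($N{\left(n \right)} = \frac{\left(n^{2} + n n\right) - 5}{5} = \frac{\left(n^{2} + n^{2}\right) - 5}{5} = \frac{2 n^{2} - 5}{5} = \frac{-5 + 2 n^{2}}{5} = -1 + \frac{2 n^{2}}{5}$)
$N{\left(0 \left(-1\right) \right)} \left(-6\right) 26 = \left(-1 + \frac{2 \left(0 \left(-1\right)\right)^{2}}{5}\right) \left(-6\right) 26 = \left(-1 + \frac{2 \cdot 0^{2}}{5}\right) \left(-6\right) 26 = \left(-1 + \frac{2}{5} \cdot 0\right) \left(-6\right) 26 = \left(-1 + 0\right) \left(-6\right) 26 = \left(-1\right) \left(-6\right) 26 = 6 \cdot 26 = 156$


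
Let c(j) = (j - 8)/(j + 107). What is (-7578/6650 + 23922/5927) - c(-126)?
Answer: -81904903/19707275 ≈ -4.1561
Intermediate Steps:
c(j) = (-8 + j)/(107 + j)
(-7578/6650 + 23922/5927) - c(-126) = (-7578/6650 + 23922/5927) - (-8 - 126)/(107 - 126) = (-7578*1/6650 + 23922*(1/5927)) - (-134)/(-19) = (-3789/3325 + 23922/5927) - (-1)*(-134)/19 = 57083247/19707275 - 1*134/19 = 57083247/19707275 - 134/19 = -81904903/19707275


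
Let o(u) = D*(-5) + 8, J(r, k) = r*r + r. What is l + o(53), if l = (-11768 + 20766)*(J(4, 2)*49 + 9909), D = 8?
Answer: 97979190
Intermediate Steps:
J(r, k) = r + r² (J(r, k) = r² + r = r + r²)
o(u) = -32 (o(u) = 8*(-5) + 8 = -40 + 8 = -32)
l = 97979222 (l = (-11768 + 20766)*((4*(1 + 4))*49 + 9909) = 8998*((4*5)*49 + 9909) = 8998*(20*49 + 9909) = 8998*(980 + 9909) = 8998*10889 = 97979222)
l + o(53) = 97979222 - 32 = 97979190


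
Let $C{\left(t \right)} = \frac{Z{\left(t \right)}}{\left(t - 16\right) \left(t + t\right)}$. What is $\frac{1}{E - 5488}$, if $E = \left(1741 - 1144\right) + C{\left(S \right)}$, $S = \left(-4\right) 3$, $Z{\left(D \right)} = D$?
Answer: $- \frac{56}{273897} \approx -0.00020446$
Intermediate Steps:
$S = -12$
$C{\left(t \right)} = \frac{1}{2 \left(-16 + t\right)}$ ($C{\left(t \right)} = \frac{t}{\left(t - 16\right) \left(t + t\right)} = \frac{t}{\left(-16 + t\right) 2 t} = \frac{t}{2 t \left(-16 + t\right)} = t \frac{1}{2 t \left(-16 + t\right)} = \frac{1}{2 \left(-16 + t\right)}$)
$E = \frac{33431}{56}$ ($E = \left(1741 - 1144\right) + \frac{1}{2 \left(-16 - 12\right)} = 597 + \frac{1}{2 \left(-28\right)} = 597 + \frac{1}{2} \left(- \frac{1}{28}\right) = 597 - \frac{1}{56} = \frac{33431}{56} \approx 596.98$)
$\frac{1}{E - 5488} = \frac{1}{\frac{33431}{56} - 5488} = \frac{1}{- \frac{273897}{56}} = - \frac{56}{273897}$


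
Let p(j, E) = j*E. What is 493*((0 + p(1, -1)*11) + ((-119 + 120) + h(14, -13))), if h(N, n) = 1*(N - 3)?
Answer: 493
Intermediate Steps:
p(j, E) = E*j
h(N, n) = -3 + N (h(N, n) = 1*(-3 + N) = -3 + N)
493*((0 + p(1, -1)*11) + ((-119 + 120) + h(14, -13))) = 493*((0 - 1*1*11) + ((-119 + 120) + (-3 + 14))) = 493*((0 - 1*11) + (1 + 11)) = 493*((0 - 11) + 12) = 493*(-11 + 12) = 493*1 = 493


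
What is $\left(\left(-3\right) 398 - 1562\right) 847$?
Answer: $-2334332$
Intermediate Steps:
$\left(\left(-3\right) 398 - 1562\right) 847 = \left(-1194 - 1562\right) 847 = \left(-2756\right) 847 = -2334332$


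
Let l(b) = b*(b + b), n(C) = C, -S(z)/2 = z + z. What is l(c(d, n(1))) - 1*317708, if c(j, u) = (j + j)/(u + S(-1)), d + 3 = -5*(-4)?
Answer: -7940388/25 ≈ -3.1762e+5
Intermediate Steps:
S(z) = -4*z (S(z) = -2*(z + z) = -4*z)
d = 17 (d = -3 - 5*(-4) = -3 + 20 = 17)
c(j, u) = 2*j/(4 + u) (c(j, u) = (j + j)/(u - 4*(-1)) = (2*j)/(u + 4) = (2*j)/(4 + u) = 2*j/(4 + u))
l(b) = 2*b² (l(b) = b*(2*b) = 2*b²)
l(c(d, n(1))) - 1*317708 = 2*(2*17/(4 + 1))² - 1*317708 = 2*(2*17/5)² - 317708 = 2*(2*17*(⅕))² - 317708 = 2*(34/5)² - 317708 = 2*(1156/25) - 317708 = 2312/25 - 317708 = -7940388/25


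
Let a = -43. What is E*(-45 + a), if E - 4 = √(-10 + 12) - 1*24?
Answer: 1760 - 88*√2 ≈ 1635.5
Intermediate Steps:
E = -20 + √2 (E = 4 + (√(-10 + 12) - 1*24) = 4 + (√2 - 24) = 4 + (-24 + √2) = -20 + √2 ≈ -18.586)
E*(-45 + a) = (-20 + √2)*(-45 - 43) = (-20 + √2)*(-88) = 1760 - 88*√2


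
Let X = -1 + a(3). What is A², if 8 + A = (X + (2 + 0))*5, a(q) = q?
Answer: 144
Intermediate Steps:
X = 2 (X = -1 + 3 = 2)
A = 12 (A = -8 + (2 + (2 + 0))*5 = -8 + (2 + 2)*5 = -8 + 4*5 = -8 + 20 = 12)
A² = 12² = 144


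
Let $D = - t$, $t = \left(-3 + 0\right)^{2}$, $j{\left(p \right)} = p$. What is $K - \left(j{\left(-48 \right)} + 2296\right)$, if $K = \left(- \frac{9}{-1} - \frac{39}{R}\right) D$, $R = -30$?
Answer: $- \frac{23407}{10} \approx -2340.7$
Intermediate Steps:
$t = 9$ ($t = \left(-3\right)^{2} = 9$)
$D = -9$ ($D = \left(-1\right) 9 = -9$)
$K = - \frac{927}{10}$ ($K = \left(- \frac{9}{-1} - \frac{39}{-30}\right) \left(-9\right) = \left(\left(-9\right) \left(-1\right) - - \frac{13}{10}\right) \left(-9\right) = \left(9 + \frac{13}{10}\right) \left(-9\right) = \frac{103}{10} \left(-9\right) = - \frac{927}{10} \approx -92.7$)
$K - \left(j{\left(-48 \right)} + 2296\right) = - \frac{927}{10} - \left(-48 + 2296\right) = - \frac{927}{10} - 2248 = - \frac{23407}{10}$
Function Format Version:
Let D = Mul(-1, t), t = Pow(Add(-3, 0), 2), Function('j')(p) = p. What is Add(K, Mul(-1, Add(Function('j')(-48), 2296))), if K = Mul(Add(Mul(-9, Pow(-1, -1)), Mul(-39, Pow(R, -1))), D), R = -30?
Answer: Rational(-23407, 10) ≈ -2340.7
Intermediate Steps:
t = 9 (t = Pow(-3, 2) = 9)
D = -9 (D = Mul(-1, 9) = -9)
K = Rational(-927, 10) (K = Mul(Add(Mul(-9, Pow(-1, -1)), Mul(-39, Pow(-30, -1))), -9) = Mul(Add(Mul(-9, -1), Mul(-39, Rational(-1, 30))), -9) = Mul(Add(9, Rational(13, 10)), -9) = Mul(Rational(103, 10), -9) = Rational(-927, 10) ≈ -92.700)
Add(K, Mul(-1, Add(Function('j')(-48), 2296))) = Add(Rational(-927, 10), Mul(-1, Add(-48, 2296))) = Add(Rational(-927, 10), Mul(-1, 2248)) = Add(Rational(-927, 10), -2248) = Rational(-23407, 10)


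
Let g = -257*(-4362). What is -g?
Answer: -1121034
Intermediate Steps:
g = 1121034
-g = -1*1121034 = -1121034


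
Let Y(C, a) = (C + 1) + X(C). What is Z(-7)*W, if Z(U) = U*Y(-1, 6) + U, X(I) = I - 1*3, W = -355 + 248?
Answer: -2247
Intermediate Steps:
W = -107
X(I) = -3 + I (X(I) = I - 3 = -3 + I)
Y(C, a) = -2 + 2*C (Y(C, a) = (C + 1) + (-3 + C) = (1 + C) + (-3 + C) = -2 + 2*C)
Z(U) = -3*U (Z(U) = U*(-2 + 2*(-1)) + U = U*(-2 - 2) + U = U*(-4) + U = -4*U + U = -3*U)
Z(-7)*W = -3*(-7)*(-107) = 21*(-107) = -2247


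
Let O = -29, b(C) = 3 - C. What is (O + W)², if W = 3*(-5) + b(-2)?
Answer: 1521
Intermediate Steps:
W = -10 (W = 3*(-5) + (3 - 1*(-2)) = -15 + (3 + 2) = -15 + 5 = -10)
(O + W)² = (-29 - 10)² = (-39)² = 1521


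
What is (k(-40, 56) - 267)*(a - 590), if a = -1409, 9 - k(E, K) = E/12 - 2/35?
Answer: 53441266/105 ≈ 5.0896e+5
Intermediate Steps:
k(E, K) = 317/35 - E/12 (k(E, K) = 9 - (E/12 - 2/35) = 9 - (-2/35 + E/12) = 9 + (2/35 - E/12) = 317/35 - E/12)
(k(-40, 56) - 267)*(a - 590) = ((317/35 - 1/12*(-40)) - 267)*(-1409 - 590) = ((317/35 + 10/3) - 267)*(-1999) = (1301/105 - 267)*(-1999) = -26734/105*(-1999) = 53441266/105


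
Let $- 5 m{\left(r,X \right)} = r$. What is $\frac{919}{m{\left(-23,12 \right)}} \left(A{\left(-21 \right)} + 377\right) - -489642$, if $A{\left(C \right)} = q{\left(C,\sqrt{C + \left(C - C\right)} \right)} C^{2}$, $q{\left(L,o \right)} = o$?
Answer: $\frac{12994081}{23} + \frac{2026395 i \sqrt{21}}{23} \approx 5.6496 \cdot 10^{5} + 4.0374 \cdot 10^{5} i$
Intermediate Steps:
$m{\left(r,X \right)} = - \frac{r}{5}$
$A{\left(C \right)} = C^{\frac{5}{2}}$ ($A{\left(C \right)} = \sqrt{C + \left(C - C\right)} C^{2} = \sqrt{C + 0} C^{2} = \sqrt{C} C^{2} = C^{\frac{5}{2}}$)
$\frac{919}{m{\left(-23,12 \right)}} \left(A{\left(-21 \right)} + 377\right) - -489642 = \frac{919}{\left(- \frac{1}{5}\right) \left(-23\right)} \left(\left(-21\right)^{\frac{5}{2}} + 377\right) - -489642 = \frac{919}{\frac{23}{5}} \left(441 i \sqrt{21} + 377\right) + 489642 = 919 \cdot \frac{5}{23} \left(377 + 441 i \sqrt{21}\right) + 489642 = \frac{4595 \left(377 + 441 i \sqrt{21}\right)}{23} + 489642 = \left(\frac{1732315}{23} + \frac{2026395 i \sqrt{21}}{23}\right) + 489642 = \frac{12994081}{23} + \frac{2026395 i \sqrt{21}}{23}$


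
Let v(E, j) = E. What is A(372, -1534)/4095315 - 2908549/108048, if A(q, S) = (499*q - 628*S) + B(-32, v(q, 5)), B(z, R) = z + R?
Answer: -785816174705/29499373008 ≈ -26.638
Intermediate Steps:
B(z, R) = R + z
A(q, S) = -32 - 628*S + 500*q (A(q, S) = (499*q - 628*S) + (q - 32) = (-628*S + 499*q) + (-32 + q) = -32 - 628*S + 500*q)
A(372, -1534)/4095315 - 2908549/108048 = (-32 - 628*(-1534) + 500*372)/4095315 - 2908549/108048 = (-32 + 963352 + 186000)*(1/4095315) - 2908549*1/108048 = 1149320*(1/4095315) - 2908549/108048 = 229864/819063 - 2908549/108048 = -785816174705/29499373008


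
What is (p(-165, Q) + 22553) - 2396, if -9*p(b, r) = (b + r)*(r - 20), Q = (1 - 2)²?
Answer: 178297/9 ≈ 19811.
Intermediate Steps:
Q = 1 (Q = (-1)² = 1)
p(b, r) = -(-20 + r)*(b + r)/9 (p(b, r) = -(b + r)*(r - 20)/9 = -(b + r)*(-20 + r)/9 = -(-20 + r)*(b + r)/9)
(p(-165, Q) + 22553) - 2396 = ((-⅑*1² + (20/9)*(-165) + (20/9)*1 - ⅑*(-165)*1) + 22553) - 2396 = ((-⅑*1 - 1100/3 + 20/9 + 55/3) + 22553) - 2396 = ((-⅑ - 1100/3 + 20/9 + 55/3) + 22553) - 2396 = (-3116/9 + 22553) - 2396 = 199861/9 - 2396 = 178297/9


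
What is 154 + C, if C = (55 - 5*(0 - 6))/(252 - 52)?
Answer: 6177/40 ≈ 154.43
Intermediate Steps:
C = 17/40 (C = (55 - 5*(-6))/200 = (55 + 30)*(1/200) = 85*(1/200) = 17/40 ≈ 0.42500)
154 + C = 154 + 17/40 = 6177/40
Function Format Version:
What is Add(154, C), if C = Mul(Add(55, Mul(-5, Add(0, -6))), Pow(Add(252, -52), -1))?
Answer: Rational(6177, 40) ≈ 154.43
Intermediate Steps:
C = Rational(17, 40) (C = Mul(Add(55, Mul(-5, -6)), Pow(200, -1)) = Mul(Add(55, 30), Rational(1, 200)) = Mul(85, Rational(1, 200)) = Rational(17, 40) ≈ 0.42500)
Add(154, C) = Add(154, Rational(17, 40)) = Rational(6177, 40)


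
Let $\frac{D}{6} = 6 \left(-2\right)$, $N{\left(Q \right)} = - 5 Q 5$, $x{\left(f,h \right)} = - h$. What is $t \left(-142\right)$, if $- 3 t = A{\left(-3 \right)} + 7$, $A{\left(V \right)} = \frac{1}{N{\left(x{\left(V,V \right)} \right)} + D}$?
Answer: $\frac{145976}{441} \approx 331.01$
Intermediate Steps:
$N{\left(Q \right)} = - 25 Q$
$D = -72$ ($D = 6 \cdot 6 \left(-2\right) = 6 \left(-12\right) = -72$)
$A{\left(V \right)} = \frac{1}{-72 + 25 V}$ ($A{\left(V \right)} = \frac{1}{- 25 \left(- V\right) - 72} = \frac{1}{25 V - 72} = \frac{1}{-72 + 25 V}$)
$t = - \frac{1028}{441}$ ($t = - \frac{\frac{1}{-72 + 25 \left(-3\right)} + 7}{3} = - \frac{\frac{1}{-72 - 75} + 7}{3} = - \frac{\frac{1}{-147} + 7}{3} = - \frac{- \frac{1}{147} + 7}{3} = \left(- \frac{1}{3}\right) \frac{1028}{147} = - \frac{1028}{441} \approx -2.3311$)
$t \left(-142\right) = \left(- \frac{1028}{441}\right) \left(-142\right) = \frac{145976}{441}$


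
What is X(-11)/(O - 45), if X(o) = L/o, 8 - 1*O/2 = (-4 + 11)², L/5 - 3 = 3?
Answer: 30/1397 ≈ 0.021475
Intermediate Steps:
L = 30 (L = 15 + 5*3 = 15 + 15 = 30)
O = -82 (O = 16 - 2*(-4 + 11)² = 16 - 2*7² = 16 - 2*49 = 16 - 98 = -82)
X(o) = 30/o
X(-11)/(O - 45) = (30/(-11))/(-82 - 45) = (30*(-1/11))/(-127) = -1/127*(-30/11) = 30/1397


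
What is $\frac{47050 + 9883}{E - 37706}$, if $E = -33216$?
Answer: $- \frac{56933}{70922} \approx -0.80276$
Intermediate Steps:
$\frac{47050 + 9883}{E - 37706} = \frac{47050 + 9883}{-33216 - 37706} = \frac{56933}{-70922} = 56933 \left(- \frac{1}{70922}\right) = - \frac{56933}{70922}$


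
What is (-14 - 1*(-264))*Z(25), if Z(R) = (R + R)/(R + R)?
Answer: 250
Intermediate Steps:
Z(R) = 1 (Z(R) = (2*R)/((2*R)) = (2*R)*(1/(2*R)) = 1)
(-14 - 1*(-264))*Z(25) = (-14 - 1*(-264))*1 = (-14 + 264)*1 = 250*1 = 250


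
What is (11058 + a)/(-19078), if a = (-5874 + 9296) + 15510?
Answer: -14995/9539 ≈ -1.5720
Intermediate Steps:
a = 18932 (a = 3422 + 15510 = 18932)
(11058 + a)/(-19078) = (11058 + 18932)/(-19078) = 29990*(-1/19078) = -14995/9539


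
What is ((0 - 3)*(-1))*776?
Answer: 2328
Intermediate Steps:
((0 - 3)*(-1))*776 = -3*(-1)*776 = 3*776 = 2328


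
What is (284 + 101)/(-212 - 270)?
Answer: -385/482 ≈ -0.79876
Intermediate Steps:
(284 + 101)/(-212 - 270) = 385/(-482) = 385*(-1/482) = -385/482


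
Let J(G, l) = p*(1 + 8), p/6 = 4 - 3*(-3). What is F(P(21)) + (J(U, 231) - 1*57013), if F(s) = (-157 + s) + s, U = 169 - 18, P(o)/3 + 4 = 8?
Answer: -56444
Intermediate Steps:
P(o) = 12 (P(o) = -12 + 3*8 = -12 + 24 = 12)
U = 151
p = 78 (p = 6*(4 - 3*(-3)) = 6*(4 + 9) = 6*13 = 78)
F(s) = -157 + 2*s
J(G, l) = 702 (J(G, l) = 78*(1 + 8) = 78*9 = 702)
F(P(21)) + (J(U, 231) - 1*57013) = (-157 + 2*12) + (702 - 1*57013) = (-157 + 24) + (702 - 57013) = -133 - 56311 = -56444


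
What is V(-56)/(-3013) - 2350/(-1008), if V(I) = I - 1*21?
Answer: 3579083/1518552 ≈ 2.3569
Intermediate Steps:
V(I) = -21 + I (V(I) = I - 21 = -21 + I)
V(-56)/(-3013) - 2350/(-1008) = (-21 - 56)/(-3013) - 2350/(-1008) = -77*(-1/3013) - 2350*(-1/1008) = 77/3013 + 1175/504 = 3579083/1518552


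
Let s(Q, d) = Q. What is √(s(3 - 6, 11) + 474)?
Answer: √471 ≈ 21.703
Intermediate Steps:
√(s(3 - 6, 11) + 474) = √((3 - 6) + 474) = √(-3 + 474) = √471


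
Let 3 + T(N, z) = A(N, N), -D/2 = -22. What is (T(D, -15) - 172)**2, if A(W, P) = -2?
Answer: 31329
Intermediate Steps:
D = 44 (D = -2*(-22) = 44)
T(N, z) = -5 (T(N, z) = -3 - 2 = -5)
(T(D, -15) - 172)**2 = (-5 - 172)**2 = (-177)**2 = 31329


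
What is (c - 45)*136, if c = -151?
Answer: -26656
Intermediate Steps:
(c - 45)*136 = (-151 - 45)*136 = -196*136 = -26656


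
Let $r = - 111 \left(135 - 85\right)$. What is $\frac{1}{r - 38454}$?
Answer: $- \frac{1}{44004} \approx -2.2725 \cdot 10^{-5}$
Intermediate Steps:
$r = -5550$ ($r = \left(-111\right) 50 = -5550$)
$\frac{1}{r - 38454} = \frac{1}{-5550 - 38454} = \frac{1}{-44004} = - \frac{1}{44004}$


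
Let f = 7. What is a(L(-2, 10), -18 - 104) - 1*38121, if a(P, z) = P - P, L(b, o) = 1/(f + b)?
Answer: -38121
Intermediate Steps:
L(b, o) = 1/(7 + b)
a(P, z) = 0
a(L(-2, 10), -18 - 104) - 1*38121 = 0 - 1*38121 = 0 - 38121 = -38121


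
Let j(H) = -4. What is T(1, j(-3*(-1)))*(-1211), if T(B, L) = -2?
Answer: 2422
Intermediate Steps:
T(1, j(-3*(-1)))*(-1211) = -2*(-1211) = 2422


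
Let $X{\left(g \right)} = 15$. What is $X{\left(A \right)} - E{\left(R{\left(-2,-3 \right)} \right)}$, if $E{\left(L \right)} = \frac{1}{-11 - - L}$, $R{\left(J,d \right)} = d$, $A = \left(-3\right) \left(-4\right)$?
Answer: $\frac{211}{14} \approx 15.071$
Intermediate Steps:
$A = 12$
$E{\left(L \right)} = \frac{1}{-11 + L}$
$X{\left(A \right)} - E{\left(R{\left(-2,-3 \right)} \right)} = 15 - \frac{1}{-11 - 3} = 15 - \frac{1}{-14} = 15 - - \frac{1}{14} = 15 + \frac{1}{14} = \frac{211}{14}$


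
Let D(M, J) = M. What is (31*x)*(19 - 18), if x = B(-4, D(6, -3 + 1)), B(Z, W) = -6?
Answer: -186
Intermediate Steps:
x = -6
(31*x)*(19 - 18) = (31*(-6))*(19 - 18) = -186*1 = -186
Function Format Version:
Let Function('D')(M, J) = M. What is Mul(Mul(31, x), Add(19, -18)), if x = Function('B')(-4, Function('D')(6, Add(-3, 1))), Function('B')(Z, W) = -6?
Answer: -186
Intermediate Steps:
x = -6
Mul(Mul(31, x), Add(19, -18)) = Mul(Mul(31, -6), Add(19, -18)) = Mul(-186, 1) = -186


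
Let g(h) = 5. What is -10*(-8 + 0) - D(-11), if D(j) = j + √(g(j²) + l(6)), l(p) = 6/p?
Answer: 91 - √6 ≈ 88.551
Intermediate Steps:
D(j) = j + √6 (D(j) = j + √(5 + 6/6) = j + √(5 + 6*(⅙)) = j + √(5 + 1) = j + √6)
-10*(-8 + 0) - D(-11) = -10*(-8 + 0) - (-11 + √6) = -10*(-8) + (11 - √6) = 80 + (11 - √6) = 91 - √6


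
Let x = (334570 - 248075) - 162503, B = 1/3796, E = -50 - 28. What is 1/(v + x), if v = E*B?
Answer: -146/11097171 ≈ -1.3157e-5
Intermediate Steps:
E = -78
B = 1/3796 ≈ 0.00026344
x = -76008 (x = 86495 - 162503 = -76008)
v = -3/146 (v = -78*1/3796 = -3/146 ≈ -0.020548)
1/(v + x) = 1/(-3/146 - 76008) = 1/(-11097171/146) = -146/11097171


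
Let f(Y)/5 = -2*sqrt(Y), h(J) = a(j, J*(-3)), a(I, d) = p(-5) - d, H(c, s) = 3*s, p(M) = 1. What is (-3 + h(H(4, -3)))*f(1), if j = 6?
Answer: 290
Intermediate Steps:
a(I, d) = 1 - d
h(J) = 1 + 3*J (h(J) = 1 - J*(-3) = 1 - (-3)*J = 1 + 3*J)
f(Y) = -10*sqrt(Y) (f(Y) = 5*(-2*sqrt(Y)) = -10*sqrt(Y))
(-3 + h(H(4, -3)))*f(1) = (-3 + (1 + 3*(3*(-3))))*(-10*sqrt(1)) = (-3 + (1 + 3*(-9)))*(-10*1) = (-3 + (1 - 27))*(-10) = (-3 - 26)*(-10) = -29*(-10) = 290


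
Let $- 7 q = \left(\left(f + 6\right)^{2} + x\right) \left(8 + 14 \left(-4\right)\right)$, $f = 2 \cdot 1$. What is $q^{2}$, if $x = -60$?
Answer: $\frac{36864}{49} \approx 752.33$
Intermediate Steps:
$f = 2$
$q = \frac{192}{7}$ ($q = - \frac{\left(\left(2 + 6\right)^{2} - 60\right) \left(8 + 14 \left(-4\right)\right)}{7} = - \frac{\left(8^{2} - 60\right) \left(8 - 56\right)}{7} = - \frac{\left(64 - 60\right) \left(-48\right)}{7} = - \frac{4 \left(-48\right)}{7} = \left(- \frac{1}{7}\right) \left(-192\right) = \frac{192}{7} \approx 27.429$)
$q^{2} = \left(\frac{192}{7}\right)^{2} = \frac{36864}{49}$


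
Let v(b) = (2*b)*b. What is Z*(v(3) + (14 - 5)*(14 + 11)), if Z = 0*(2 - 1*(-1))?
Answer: 0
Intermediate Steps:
v(b) = 2*b**2
Z = 0 (Z = 0*(2 + 1) = 0*3 = 0)
Z*(v(3) + (14 - 5)*(14 + 11)) = 0*(2*3**2 + (14 - 5)*(14 + 11)) = 0*(2*9 + 9*25) = 0*(18 + 225) = 0*243 = 0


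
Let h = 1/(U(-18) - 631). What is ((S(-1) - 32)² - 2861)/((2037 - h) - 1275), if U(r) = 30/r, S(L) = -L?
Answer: -3606200/1446279 ≈ -2.4934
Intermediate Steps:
h = -3/1898 (h = 1/(30/(-18) - 631) = 1/(30*(-1/18) - 631) = 1/(-5/3 - 631) = 1/(-1898/3) = -3/1898 ≈ -0.0015806)
((S(-1) - 32)² - 2861)/((2037 - h) - 1275) = ((-1*(-1) - 32)² - 2861)/((2037 - 1*(-3/1898)) - 1275) = ((1 - 32)² - 2861)/((2037 + 3/1898) - 1275) = ((-31)² - 2861)/(3866229/1898 - 1275) = (961 - 2861)/(1446279/1898) = -1900*1898/1446279 = -3606200/1446279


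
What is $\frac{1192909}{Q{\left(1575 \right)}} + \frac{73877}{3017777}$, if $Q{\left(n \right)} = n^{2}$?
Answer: $\frac{540456353774}{1069424724375} \approx 0.50537$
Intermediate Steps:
$\frac{1192909}{Q{\left(1575 \right)}} + \frac{73877}{3017777} = \frac{1192909}{1575^{2}} + \frac{73877}{3017777} = \frac{1192909}{2480625} + 73877 \cdot \frac{1}{3017777} = 1192909 \cdot \frac{1}{2480625} + \frac{73877}{3017777} = \frac{1192909}{2480625} + \frac{73877}{3017777} = \frac{540456353774}{1069424724375}$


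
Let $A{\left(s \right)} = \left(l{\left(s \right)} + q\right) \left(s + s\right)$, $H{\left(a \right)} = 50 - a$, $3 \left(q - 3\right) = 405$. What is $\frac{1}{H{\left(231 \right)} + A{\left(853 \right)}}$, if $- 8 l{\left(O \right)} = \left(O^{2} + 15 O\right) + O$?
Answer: $- \frac{4}{631351233} \approx -6.3356 \cdot 10^{-9}$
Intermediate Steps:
$l{\left(O \right)} = - 2 O - \frac{O^{2}}{8}$ ($l{\left(O \right)} = - \frac{\left(O^{2} + 15 O\right) + O}{8} = - \frac{O^{2} + 16 O}{8} = - 2 O - \frac{O^{2}}{8}$)
$q = 138$ ($q = 3 + \frac{1}{3} \cdot 405 = 3 + 135 = 138$)
$A{\left(s \right)} = 2 s \left(138 - \frac{s \left(16 + s\right)}{8}\right)$ ($A{\left(s \right)} = \left(- \frac{s \left(16 + s\right)}{8} + 138\right) \left(s + s\right) = \left(138 - \frac{s \left(16 + s\right)}{8}\right) 2 s = 2 s \left(138 - \frac{s \left(16 + s\right)}{8}\right)$)
$\frac{1}{H{\left(231 \right)} + A{\left(853 \right)}} = \frac{1}{\left(50 - 231\right) - \frac{853 \left(-1104 + 853 \left(16 + 853\right)\right)}{4}} = \frac{1}{\left(50 - 231\right) - \frac{853 \left(-1104 + 853 \cdot 869\right)}{4}} = \frac{1}{-181 - \frac{853 \left(-1104 + 741257\right)}{4}} = \frac{1}{-181 - \frac{853}{4} \cdot 740153} = \frac{1}{-181 - \frac{631350509}{4}} = \frac{1}{- \frac{631351233}{4}} = - \frac{4}{631351233}$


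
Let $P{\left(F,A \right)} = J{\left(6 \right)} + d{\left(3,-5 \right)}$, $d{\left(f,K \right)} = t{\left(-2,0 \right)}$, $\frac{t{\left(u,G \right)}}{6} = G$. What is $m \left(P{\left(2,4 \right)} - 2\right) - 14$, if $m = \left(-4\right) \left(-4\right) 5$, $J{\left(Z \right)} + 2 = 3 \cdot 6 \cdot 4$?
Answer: $5426$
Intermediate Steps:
$t{\left(u,G \right)} = 6 G$
$J{\left(Z \right)} = 70$ ($J{\left(Z \right)} = -2 + 3 \cdot 6 \cdot 4 = -2 + 18 \cdot 4 = -2 + 72 = 70$)
$d{\left(f,K \right)} = 0$ ($d{\left(f,K \right)} = 6 \cdot 0 = 0$)
$P{\left(F,A \right)} = 70$ ($P{\left(F,A \right)} = 70 + 0 = 70$)
$m = 80$ ($m = 16 \cdot 5 = 80$)
$m \left(P{\left(2,4 \right)} - 2\right) - 14 = 80 \left(70 - 2\right) - 14 = 80 \cdot 68 - 14 = 5440 - 14 = 5426$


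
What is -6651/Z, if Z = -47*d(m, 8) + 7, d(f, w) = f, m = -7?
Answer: -2217/112 ≈ -19.795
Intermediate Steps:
Z = 336 (Z = -47*(-7) + 7 = 329 + 7 = 336)
-6651/Z = -6651/336 = -6651*1/336 = -2217/112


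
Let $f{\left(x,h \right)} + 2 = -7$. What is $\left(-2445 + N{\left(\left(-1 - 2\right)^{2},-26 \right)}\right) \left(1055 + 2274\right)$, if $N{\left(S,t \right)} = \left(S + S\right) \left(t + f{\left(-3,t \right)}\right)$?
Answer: $-10236675$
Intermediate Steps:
$f{\left(x,h \right)} = -9$ ($f{\left(x,h \right)} = -2 - 7 = -9$)
$N{\left(S,t \right)} = 2 S \left(-9 + t\right)$ ($N{\left(S,t \right)} = \left(S + S\right) \left(t - 9\right) = 2 S \left(-9 + t\right)$)
$\left(-2445 + N{\left(\left(-1 - 2\right)^{2},-26 \right)}\right) \left(1055 + 2274\right) = \left(-2445 + 2 \left(-1 - 2\right)^{2} \left(-9 - 26\right)\right) \left(1055 + 2274\right) = \left(-2445 + 2 \left(-3\right)^{2} \left(-35\right)\right) 3329 = \left(-2445 + 2 \cdot 9 \left(-35\right)\right) 3329 = \left(-2445 - 630\right) 3329 = \left(-3075\right) 3329 = -10236675$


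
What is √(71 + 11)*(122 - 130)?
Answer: -8*√82 ≈ -72.443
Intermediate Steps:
√(71 + 11)*(122 - 130) = √82*(-8) = -8*√82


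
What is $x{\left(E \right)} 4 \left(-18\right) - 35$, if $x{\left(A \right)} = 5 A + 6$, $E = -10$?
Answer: $3133$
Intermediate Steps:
$x{\left(A \right)} = 6 + 5 A$
$x{\left(E \right)} 4 \left(-18\right) - 35 = \left(6 + 5 \left(-10\right)\right) 4 \left(-18\right) - 35 = \left(6 - 50\right) \left(-72\right) - 35 = \left(-44\right) \left(-72\right) - 35 = 3168 - 35 = 3133$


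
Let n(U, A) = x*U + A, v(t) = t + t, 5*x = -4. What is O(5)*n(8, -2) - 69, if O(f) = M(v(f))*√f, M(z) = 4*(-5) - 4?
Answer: -69 + 1008*√5/5 ≈ 381.79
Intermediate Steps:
x = -⅘ (x = (⅕)*(-4) = -⅘ ≈ -0.80000)
v(t) = 2*t
n(U, A) = A - 4*U/5 (n(U, A) = -4*U/5 + A = A - 4*U/5)
M(z) = -24 (M(z) = -20 - 4 = -24)
O(f) = -24*√f
O(5)*n(8, -2) - 69 = (-24*√5)*(-2 - ⅘*8) - 69 = (-24*√5)*(-2 - 32/5) - 69 = -24*√5*(-42/5) - 69 = 1008*√5/5 - 69 = -69 + 1008*√5/5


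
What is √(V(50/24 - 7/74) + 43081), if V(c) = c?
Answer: √2123302017/222 ≈ 207.56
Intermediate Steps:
√(V(50/24 - 7/74) + 43081) = √((50/24 - 7/74) + 43081) = √((50*(1/24) - 7*1/74) + 43081) = √((25/12 - 7/74) + 43081) = √(883/444 + 43081) = √(19128847/444) = √2123302017/222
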